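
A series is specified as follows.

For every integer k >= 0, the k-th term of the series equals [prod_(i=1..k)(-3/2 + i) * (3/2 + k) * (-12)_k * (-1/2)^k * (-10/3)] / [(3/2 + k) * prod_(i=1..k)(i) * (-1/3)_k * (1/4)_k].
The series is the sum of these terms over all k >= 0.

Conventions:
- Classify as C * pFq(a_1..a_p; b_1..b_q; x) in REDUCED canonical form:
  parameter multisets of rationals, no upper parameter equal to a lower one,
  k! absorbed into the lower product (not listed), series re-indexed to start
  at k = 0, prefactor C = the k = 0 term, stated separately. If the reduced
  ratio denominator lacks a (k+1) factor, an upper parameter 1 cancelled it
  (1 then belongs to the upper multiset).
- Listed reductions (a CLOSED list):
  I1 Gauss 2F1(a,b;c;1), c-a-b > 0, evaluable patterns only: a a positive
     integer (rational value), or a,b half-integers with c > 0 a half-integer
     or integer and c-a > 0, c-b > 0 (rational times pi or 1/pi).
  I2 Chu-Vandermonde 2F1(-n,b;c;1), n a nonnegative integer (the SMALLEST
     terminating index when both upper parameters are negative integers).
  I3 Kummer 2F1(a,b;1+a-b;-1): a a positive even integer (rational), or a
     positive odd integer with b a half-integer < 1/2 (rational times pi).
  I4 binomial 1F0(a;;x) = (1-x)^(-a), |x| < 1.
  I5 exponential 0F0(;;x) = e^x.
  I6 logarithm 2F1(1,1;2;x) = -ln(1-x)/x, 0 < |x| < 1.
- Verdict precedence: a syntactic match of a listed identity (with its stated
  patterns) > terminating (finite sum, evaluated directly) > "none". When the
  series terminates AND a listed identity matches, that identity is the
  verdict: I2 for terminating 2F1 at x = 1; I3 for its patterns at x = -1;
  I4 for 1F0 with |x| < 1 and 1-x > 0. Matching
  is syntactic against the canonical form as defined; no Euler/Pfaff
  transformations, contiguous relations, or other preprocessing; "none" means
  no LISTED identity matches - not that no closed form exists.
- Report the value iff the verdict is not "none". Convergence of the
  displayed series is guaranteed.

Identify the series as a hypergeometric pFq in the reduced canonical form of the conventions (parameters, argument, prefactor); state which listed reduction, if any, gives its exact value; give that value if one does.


With C = -10/3: the canonical form is 2F2(-12, -1/2; -1/3, 1/4; -1/2). Verdict: terminating (-12 upstairs). 13 nonzero terms in all; added directly. Sum: -22931147645284141001/45430827965952000.

The tell: with t_0 = -10/3, the running product (C = -10/3) telescopes to a rising factorial.
Adjacent-term ratio: r(k) = (-1/2) * (k-12) (k-1/2) / [(k-1/3) (k+1/4) (k+1)] - rational; roots negated = parameters, x = (-1/2), C = -10/3.


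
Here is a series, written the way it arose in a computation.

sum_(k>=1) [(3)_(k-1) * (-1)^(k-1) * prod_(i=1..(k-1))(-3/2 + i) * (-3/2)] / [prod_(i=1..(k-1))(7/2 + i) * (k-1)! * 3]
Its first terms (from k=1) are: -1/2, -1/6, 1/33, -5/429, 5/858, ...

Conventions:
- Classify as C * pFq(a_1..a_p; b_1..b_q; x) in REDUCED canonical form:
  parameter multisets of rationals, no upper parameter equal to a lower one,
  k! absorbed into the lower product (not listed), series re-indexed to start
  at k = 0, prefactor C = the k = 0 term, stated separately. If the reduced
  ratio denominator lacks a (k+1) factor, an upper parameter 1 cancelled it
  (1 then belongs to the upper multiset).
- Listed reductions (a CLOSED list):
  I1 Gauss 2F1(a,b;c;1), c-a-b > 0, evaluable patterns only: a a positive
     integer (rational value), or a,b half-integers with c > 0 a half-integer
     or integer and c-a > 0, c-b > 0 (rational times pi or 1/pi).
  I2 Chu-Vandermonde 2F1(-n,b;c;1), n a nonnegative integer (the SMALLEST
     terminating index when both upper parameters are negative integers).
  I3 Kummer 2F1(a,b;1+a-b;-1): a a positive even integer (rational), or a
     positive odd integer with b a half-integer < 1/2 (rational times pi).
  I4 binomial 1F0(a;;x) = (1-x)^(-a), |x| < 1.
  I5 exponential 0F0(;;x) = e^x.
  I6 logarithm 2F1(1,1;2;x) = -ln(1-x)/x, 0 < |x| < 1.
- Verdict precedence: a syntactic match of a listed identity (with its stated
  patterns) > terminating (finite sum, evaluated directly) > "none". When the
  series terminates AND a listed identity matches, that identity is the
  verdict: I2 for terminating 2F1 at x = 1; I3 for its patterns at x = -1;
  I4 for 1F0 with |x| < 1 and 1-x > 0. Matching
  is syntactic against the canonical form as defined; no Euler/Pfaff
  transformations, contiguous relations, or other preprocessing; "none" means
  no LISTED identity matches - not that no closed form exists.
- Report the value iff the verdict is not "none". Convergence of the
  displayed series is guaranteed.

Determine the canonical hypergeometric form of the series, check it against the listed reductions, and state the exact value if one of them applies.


Key step: with t_0 = -1/2, the lower running product (C = -1/2) is a rising factorial.
Term ratio: r(k) = (-1) * (k-1/2) (k+3) / [(k+9/2) (k+1)] ; factor over Q: parameters, x = (-1), and C = -1/2.

The series (x = -1) is 2F1: upper {-1/2, 3}, lower {9/2}, prefactor -1/2. Verdict: the Kummer evaluation I3 fires (x = -1; c = 9/2 equals 1+a-b for upper {-1/2, 3}: listed pattern). Its exact value is (-105/512) * pi.


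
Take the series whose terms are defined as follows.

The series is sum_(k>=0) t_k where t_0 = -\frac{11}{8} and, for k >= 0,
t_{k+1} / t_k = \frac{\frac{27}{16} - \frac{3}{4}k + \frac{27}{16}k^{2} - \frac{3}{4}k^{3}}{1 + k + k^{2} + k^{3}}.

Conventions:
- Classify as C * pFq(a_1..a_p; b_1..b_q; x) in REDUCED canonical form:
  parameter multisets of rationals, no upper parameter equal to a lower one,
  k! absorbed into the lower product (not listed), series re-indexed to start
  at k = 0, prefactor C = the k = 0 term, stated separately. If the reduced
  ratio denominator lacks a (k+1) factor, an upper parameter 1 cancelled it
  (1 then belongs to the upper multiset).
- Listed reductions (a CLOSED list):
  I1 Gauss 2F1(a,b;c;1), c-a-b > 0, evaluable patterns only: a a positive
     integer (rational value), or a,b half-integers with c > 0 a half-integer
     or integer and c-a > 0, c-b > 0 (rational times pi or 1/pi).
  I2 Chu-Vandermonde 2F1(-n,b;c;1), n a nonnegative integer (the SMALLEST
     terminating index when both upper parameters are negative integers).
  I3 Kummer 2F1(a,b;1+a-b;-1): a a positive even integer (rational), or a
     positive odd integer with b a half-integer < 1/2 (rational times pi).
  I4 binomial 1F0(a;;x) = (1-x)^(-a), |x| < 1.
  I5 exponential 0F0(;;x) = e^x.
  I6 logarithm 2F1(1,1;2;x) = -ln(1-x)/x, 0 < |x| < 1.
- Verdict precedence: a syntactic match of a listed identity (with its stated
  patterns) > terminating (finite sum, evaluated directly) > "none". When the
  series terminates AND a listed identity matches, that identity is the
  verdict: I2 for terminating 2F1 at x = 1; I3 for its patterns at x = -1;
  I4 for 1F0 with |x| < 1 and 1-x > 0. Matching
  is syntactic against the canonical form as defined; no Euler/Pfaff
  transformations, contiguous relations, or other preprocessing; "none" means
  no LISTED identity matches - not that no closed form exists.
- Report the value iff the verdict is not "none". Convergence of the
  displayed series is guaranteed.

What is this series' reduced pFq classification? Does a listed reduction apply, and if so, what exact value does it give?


Reduced: x = -\frac{3}{4}, 1F0, upper = {-\frac{9}{4}}, lower = {-}, C = -\frac{11}{8}. Verdict: binomial (I4) matches (the 1F0 binomial series: exponent 9/4, x = -\frac{3}{4}). Exact value: \left(-\frac{11}{8}\right) \cdot \left(\frac{7}{4}\right)^{\frac{9}{4}}.

Key observation: x = -\frac{3}{4} and the expanded ratio factors over Q; prefactor -11/8, roots give parameters.
Step ratio: r(k) = -\frac{3}{4} * (k-\frac{9}{4}) / [(k+1)] - rational in k, leading ratio -\frac{3}{4}; with t_0 = -\frac{11}{8}, classification follows.


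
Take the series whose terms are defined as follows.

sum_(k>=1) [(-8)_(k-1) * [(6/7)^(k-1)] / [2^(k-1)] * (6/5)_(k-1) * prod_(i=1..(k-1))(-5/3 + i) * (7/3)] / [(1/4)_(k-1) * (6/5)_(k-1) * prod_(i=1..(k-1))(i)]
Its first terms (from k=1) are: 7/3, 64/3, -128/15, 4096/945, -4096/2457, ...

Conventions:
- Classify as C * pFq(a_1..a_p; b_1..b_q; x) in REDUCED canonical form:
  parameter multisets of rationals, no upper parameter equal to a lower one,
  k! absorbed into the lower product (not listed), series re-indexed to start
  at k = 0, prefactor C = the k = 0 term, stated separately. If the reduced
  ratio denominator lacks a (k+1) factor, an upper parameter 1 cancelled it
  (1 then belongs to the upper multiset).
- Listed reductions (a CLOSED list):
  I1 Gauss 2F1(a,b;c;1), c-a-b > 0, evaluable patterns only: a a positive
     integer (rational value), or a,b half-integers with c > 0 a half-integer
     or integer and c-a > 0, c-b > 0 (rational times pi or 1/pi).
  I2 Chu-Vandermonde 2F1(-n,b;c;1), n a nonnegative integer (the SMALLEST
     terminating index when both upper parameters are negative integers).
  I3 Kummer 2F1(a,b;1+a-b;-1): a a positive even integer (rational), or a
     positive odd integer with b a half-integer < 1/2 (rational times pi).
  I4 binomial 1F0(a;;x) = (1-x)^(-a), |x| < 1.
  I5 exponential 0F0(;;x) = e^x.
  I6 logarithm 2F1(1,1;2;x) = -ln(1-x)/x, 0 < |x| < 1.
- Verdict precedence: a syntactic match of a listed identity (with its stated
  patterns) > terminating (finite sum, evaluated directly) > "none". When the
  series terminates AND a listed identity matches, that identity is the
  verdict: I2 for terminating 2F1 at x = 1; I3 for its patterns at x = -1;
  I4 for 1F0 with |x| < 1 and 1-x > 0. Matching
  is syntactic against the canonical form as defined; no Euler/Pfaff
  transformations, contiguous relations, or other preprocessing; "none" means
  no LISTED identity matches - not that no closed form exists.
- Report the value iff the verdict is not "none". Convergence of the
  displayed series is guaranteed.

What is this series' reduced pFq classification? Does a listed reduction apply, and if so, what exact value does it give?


The series (x = 3/7) is 2F1: upper {-8, -2/3}, lower {1/4}, prefactor 7/3. Verdict: terminating. (-8)_k vanishes past k = 8, leaving a 9-term sum, computed directly. Its exact value is 194283929221051/10688126351175.

Key observation: t_0 being 7/3, the two k-th powers (prefactor 7/3) combine into one argument.
Step ratio: r(k) = (3/7) * (k-8) (k-2/3) / [(k+1/4) (k+1)] - poly over poly, x = (3/7) from leading terms; C = 7/3 at k = 0.


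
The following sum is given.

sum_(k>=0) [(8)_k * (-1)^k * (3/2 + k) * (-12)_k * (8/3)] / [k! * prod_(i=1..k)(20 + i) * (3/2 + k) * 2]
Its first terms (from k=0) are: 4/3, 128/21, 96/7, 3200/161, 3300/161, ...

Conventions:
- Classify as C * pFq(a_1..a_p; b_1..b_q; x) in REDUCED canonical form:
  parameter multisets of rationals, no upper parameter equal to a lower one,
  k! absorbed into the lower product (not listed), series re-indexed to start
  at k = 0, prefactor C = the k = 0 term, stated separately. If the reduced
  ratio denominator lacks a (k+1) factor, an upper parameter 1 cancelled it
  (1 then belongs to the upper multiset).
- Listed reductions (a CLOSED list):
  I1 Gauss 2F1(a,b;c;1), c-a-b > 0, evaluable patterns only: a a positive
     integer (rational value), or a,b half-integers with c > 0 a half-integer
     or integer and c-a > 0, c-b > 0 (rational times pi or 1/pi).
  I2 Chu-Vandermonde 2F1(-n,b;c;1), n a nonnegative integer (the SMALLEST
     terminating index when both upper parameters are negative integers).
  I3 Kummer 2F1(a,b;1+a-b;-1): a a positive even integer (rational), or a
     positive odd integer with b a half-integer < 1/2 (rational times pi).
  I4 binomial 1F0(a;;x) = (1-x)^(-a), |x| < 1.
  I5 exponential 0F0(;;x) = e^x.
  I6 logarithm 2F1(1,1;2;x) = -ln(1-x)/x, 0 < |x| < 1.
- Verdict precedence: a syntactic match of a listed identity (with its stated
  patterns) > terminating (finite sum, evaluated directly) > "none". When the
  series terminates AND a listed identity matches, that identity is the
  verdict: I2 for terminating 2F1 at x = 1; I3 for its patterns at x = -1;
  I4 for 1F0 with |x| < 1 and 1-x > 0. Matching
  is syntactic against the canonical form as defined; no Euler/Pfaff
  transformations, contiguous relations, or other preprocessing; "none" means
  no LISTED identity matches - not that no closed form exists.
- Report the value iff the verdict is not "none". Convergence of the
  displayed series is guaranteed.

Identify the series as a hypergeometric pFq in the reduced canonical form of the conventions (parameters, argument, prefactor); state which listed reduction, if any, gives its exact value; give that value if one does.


x = -1 here; the reduced form reads 2F1, upper {-12, 8}, lower {21}, C = 4/3. Verdict: this is the Kummer evaluation I3 (x = -1; c = 21 equals 1+a-b for upper {-12, 8}: listed pattern). Value: 646/7.

The tell: from the first term 4/3: the constant factors (C = 4/3) combine into one prefactor.
Step ratio: r(k) = (-1) * (k-12) (k+8) / [(k+21) (k+1)] - rational in k. x = (-1); t_0 = 4/3; negate the roots.


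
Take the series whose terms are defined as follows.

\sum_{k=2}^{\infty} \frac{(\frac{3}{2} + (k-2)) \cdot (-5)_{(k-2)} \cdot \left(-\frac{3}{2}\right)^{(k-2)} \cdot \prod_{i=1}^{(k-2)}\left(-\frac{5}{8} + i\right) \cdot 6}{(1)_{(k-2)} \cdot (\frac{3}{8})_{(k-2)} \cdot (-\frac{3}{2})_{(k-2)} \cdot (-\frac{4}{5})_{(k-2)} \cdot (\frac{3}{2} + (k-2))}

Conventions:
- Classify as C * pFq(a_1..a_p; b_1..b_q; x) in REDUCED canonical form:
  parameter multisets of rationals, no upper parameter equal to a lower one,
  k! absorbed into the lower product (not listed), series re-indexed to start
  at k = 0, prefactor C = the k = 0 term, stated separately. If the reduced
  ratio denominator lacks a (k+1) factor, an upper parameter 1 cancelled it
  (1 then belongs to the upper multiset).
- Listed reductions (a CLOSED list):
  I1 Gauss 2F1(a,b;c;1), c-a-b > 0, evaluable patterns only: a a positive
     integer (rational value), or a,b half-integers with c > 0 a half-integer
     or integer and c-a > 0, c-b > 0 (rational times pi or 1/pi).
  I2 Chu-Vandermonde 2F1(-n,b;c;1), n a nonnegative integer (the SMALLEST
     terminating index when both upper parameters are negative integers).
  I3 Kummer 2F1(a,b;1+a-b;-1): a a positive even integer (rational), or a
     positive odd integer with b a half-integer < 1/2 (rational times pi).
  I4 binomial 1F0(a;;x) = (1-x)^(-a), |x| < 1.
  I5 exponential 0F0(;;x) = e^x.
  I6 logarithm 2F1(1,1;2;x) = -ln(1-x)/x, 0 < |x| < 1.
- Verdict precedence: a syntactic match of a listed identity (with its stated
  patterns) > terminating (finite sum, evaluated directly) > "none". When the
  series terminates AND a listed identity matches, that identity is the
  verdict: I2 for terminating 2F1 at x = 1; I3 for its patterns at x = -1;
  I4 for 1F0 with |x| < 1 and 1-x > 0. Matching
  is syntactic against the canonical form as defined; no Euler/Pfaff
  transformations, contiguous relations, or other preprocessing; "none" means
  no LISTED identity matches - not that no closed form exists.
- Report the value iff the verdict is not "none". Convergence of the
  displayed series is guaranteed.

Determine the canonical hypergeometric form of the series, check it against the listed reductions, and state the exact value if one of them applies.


At argument -\frac{3}{2}: a 1F2 with upper {-5}, lower {-\frac{3}{2}, -\frac{4}{5}}, scaled by C = 6. Verdict: terminating. (-5)_k vanishes past k = 5, leaving a 6-term sum, computed directly. Its exact value is -\frac{3208251}{704}.

The tell: t_0 = 6 here, and the factor k + 3/2 cancels (top and bottom), leaving C = 6, x = -3/2.
Term ratio: r(k) = -\frac{3}{2} * (k-5) / [(k-\frac{3}{2}) (k-\frac{4}{5}) (k+1)] ; factor over Q: parameters, x = -\frac{3}{2}, and C = 6.


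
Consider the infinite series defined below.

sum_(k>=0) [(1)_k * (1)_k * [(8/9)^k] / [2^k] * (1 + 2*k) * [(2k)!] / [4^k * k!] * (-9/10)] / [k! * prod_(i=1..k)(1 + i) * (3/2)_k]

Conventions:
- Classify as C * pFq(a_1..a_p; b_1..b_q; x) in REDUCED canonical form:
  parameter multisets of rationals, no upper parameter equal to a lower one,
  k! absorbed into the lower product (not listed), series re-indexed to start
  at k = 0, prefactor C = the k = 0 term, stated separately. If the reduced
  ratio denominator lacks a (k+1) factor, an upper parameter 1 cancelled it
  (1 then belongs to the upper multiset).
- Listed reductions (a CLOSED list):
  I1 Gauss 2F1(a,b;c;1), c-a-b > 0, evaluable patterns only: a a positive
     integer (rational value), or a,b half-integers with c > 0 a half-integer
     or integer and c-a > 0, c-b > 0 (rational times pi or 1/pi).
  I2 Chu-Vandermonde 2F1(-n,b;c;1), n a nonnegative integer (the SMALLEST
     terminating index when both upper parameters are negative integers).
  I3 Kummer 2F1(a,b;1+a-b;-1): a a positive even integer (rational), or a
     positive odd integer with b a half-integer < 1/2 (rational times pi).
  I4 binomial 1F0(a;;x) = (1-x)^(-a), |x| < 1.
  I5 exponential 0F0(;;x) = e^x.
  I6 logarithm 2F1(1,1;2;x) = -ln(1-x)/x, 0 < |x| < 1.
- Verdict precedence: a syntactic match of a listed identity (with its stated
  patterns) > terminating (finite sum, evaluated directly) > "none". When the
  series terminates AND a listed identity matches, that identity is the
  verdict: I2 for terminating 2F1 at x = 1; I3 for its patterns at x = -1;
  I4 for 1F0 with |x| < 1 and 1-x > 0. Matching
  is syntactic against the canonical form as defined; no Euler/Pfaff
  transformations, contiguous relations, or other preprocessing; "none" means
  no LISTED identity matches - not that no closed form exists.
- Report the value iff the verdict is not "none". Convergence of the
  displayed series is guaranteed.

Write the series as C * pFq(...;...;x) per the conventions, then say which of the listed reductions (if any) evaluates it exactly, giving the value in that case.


Key observation: t_0 being -9/10, the lower running product (C = -9/10) is a rising factorial.
Adjacent-term ratio: r(k) = (4/9) * (k+1) (k+1) / [(k+2) (k+1)] - poly over poly, x = (4/9) from leading terms; C = -9/10 at k = 0.

At argument 4/9: a 2F1 with upper {1, 1}, lower {2}, scaled by C = -9/10. Verdict (x = 4/9): logarithm (I6) applies (the logarithm: parameters (1,1;2), x = 4/9). Hence: (81/40) * ln(5/9).


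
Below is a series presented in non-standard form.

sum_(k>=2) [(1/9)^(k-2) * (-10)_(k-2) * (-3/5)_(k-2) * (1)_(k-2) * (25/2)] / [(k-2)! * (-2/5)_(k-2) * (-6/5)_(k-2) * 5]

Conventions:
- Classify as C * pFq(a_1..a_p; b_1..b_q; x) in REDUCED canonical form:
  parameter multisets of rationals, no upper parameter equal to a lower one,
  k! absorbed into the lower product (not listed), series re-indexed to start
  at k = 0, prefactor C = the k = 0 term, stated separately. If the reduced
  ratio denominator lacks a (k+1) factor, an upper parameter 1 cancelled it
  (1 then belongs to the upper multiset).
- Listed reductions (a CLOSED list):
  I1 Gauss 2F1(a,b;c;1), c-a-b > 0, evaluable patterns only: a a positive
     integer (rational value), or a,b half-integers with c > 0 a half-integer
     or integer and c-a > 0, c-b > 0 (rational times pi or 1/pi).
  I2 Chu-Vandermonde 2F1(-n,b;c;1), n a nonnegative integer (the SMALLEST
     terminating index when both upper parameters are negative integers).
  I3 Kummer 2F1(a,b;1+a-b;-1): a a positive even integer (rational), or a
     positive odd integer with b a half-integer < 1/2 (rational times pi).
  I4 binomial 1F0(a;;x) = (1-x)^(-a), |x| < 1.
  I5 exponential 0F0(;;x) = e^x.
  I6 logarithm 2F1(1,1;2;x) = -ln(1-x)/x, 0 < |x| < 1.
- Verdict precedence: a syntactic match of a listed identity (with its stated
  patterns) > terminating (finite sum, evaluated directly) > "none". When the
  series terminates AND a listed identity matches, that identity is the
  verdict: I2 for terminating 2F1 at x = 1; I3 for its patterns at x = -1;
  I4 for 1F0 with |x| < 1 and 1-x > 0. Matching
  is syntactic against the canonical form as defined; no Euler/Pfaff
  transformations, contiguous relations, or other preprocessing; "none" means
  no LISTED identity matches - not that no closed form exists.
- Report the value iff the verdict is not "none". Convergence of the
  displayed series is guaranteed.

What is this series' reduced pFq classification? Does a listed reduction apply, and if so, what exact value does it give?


Classification (C = 5/2): 3F2 with upper {-10, -3/5, 1}, lower {-6/5, -2/5}, argument x = 1/9. Verdict: terminating. With -10 upstairs the series is a 11-term polynomial sum; evaluated term by term. Exact value: 11110464409491401555/1122054677311372272.

Structural cue: from the first term 5/2: the constant factors (C = 5/2, x = 1/9) combine into one prefactor.
Step ratio: r(k) = (1/9) * (k-10) (k-3/5) (k+1) / [(k-6/5) (k-2/5) (k+1)] - poly over poly, x = (1/9) from leading terms; C = 5/2 at k = 0.


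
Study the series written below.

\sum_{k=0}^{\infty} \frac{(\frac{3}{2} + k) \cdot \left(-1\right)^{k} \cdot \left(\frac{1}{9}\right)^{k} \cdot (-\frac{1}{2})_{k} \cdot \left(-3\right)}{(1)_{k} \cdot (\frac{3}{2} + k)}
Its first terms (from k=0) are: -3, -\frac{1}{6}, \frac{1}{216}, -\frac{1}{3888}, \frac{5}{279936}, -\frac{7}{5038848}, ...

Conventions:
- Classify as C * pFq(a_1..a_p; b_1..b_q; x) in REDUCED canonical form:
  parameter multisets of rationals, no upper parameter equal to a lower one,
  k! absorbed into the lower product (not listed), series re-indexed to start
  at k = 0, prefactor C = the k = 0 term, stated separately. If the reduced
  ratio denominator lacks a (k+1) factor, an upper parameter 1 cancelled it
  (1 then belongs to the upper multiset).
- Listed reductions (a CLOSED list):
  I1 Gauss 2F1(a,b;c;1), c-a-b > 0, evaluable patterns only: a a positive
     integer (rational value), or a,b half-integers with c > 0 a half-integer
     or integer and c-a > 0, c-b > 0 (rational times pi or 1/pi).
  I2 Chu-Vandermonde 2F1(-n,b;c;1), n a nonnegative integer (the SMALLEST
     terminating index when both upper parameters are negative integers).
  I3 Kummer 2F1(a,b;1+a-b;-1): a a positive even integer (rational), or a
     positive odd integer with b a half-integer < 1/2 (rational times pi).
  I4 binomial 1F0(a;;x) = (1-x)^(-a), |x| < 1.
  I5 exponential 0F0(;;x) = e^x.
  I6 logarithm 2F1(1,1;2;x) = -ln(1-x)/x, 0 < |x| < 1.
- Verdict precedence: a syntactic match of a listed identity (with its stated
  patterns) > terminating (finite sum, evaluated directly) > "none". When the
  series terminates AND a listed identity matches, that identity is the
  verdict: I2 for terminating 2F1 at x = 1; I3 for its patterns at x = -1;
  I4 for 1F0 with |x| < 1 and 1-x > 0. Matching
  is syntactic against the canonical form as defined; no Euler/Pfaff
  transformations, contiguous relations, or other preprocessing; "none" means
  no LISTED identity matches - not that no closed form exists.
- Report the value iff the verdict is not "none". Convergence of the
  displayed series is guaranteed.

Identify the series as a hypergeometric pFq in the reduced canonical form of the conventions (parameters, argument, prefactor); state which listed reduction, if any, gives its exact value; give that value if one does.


At argument -\frac{1}{9}: a 1F0 with upper {-\frac{1}{2}}, lower {-}, scaled by C = -3. Verdict: the binomial series (I4) applies (the 1F0 binomial series: exponent 1/2, x = -\frac{1}{9}). Value: \left(-3\right) \cdot \left(\frac{10}{9}\right)^{\frac{1}{2}}.

Key step: t_0 = -3 here, and (1)_k (C = -3, x = -1/9) is k! itself.
Consecutive-term ratio: r(k) = -\frac{1}{9} * (k-\frac{1}{2}) / [(k+1)] ; factor over Q: parameters, x = -\frac{1}{9}, and C = -3.


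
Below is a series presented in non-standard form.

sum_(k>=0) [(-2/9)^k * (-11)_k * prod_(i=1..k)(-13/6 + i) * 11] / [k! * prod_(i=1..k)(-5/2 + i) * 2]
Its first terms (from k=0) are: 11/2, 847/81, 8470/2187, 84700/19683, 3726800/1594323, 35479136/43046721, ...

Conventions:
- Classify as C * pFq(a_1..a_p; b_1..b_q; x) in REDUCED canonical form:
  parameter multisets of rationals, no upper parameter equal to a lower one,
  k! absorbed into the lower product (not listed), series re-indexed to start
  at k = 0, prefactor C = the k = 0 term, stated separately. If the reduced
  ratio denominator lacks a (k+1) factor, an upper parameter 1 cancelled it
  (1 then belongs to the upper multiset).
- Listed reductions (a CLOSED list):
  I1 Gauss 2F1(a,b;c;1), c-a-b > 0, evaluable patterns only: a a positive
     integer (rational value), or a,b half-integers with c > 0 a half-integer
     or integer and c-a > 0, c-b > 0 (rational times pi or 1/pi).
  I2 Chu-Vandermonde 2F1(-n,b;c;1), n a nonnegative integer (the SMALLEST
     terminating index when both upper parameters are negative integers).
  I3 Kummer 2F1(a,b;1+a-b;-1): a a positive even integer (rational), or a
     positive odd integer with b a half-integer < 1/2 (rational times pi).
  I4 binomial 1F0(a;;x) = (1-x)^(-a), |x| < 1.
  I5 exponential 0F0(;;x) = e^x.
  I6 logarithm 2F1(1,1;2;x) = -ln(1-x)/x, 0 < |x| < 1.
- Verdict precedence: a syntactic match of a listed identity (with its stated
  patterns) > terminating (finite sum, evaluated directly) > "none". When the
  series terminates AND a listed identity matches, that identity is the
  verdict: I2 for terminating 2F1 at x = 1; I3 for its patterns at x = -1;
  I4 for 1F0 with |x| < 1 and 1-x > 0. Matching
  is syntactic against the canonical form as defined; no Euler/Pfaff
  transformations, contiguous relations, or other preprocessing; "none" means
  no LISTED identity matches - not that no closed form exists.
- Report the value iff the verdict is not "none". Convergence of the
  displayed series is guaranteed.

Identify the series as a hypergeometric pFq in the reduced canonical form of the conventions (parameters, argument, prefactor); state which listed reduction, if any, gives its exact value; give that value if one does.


Prefactor 11/2, argument -2/9: 2F1 with upper {-11, -7/6} over lower {-3/2}. Verdict: terminating at k = 11: the factor (-11)_k kills every later term; summing the 12 survivors is exact. Sum: 967045529025302152745/35122144659497794314.

First insight: x = (-2/9) and the lower running product (prefactor 11/2) is a rising factorial.
Ratio: r(k) = (-2/9) * (k-11) (k-7/6) / [(k-3/2) (k+1)] - rational in k, leading ratio (-2/9); with t_0 = 11/2, classification follows.


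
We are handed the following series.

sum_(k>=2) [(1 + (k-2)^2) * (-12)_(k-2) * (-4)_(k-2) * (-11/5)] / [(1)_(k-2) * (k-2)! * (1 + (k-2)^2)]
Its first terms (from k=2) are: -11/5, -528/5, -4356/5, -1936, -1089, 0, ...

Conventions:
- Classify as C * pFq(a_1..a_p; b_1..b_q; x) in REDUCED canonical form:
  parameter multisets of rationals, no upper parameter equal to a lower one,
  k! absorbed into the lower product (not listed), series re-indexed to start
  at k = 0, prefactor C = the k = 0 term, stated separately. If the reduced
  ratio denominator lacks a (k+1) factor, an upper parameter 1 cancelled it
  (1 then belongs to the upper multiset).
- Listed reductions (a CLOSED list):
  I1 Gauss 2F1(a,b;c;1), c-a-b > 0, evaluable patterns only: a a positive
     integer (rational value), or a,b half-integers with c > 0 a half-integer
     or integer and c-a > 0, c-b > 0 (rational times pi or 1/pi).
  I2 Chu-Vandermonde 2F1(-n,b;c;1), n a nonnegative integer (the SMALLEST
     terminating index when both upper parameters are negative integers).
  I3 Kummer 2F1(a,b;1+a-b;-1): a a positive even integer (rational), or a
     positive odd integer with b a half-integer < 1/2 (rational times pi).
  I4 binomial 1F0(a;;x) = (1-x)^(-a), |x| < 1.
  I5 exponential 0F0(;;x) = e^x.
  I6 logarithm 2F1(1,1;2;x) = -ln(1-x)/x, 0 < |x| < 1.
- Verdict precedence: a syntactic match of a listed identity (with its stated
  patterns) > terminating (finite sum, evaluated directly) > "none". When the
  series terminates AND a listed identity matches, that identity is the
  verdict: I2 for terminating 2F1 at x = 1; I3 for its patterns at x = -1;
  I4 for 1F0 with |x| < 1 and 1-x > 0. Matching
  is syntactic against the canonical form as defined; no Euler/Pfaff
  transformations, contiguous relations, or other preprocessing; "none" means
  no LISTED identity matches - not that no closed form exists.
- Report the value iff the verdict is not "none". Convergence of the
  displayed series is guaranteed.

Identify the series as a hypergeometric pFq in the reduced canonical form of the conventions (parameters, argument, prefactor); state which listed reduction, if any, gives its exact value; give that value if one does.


At argument 1: a 2F1 with upper {-12, -4}, lower {1}, scaled by C = -11/5. Verdict at x = 1: the Chu-Vandermonde identity I2 matches (terminating 2F1 at x = 1 with n = 4, b = -12, c = 1). Its exact value is -4004.

Key step: t_0 being -11/5, the factor k^2 + 1 cancels (top and bottom), leaving C = -11/5, x = 1.
Ratio: r(k) = 1 * (k-12) (k-4) / [(k+1) (k+1)] ; factor over Q: parameters, x = 1, and C = -11/5.


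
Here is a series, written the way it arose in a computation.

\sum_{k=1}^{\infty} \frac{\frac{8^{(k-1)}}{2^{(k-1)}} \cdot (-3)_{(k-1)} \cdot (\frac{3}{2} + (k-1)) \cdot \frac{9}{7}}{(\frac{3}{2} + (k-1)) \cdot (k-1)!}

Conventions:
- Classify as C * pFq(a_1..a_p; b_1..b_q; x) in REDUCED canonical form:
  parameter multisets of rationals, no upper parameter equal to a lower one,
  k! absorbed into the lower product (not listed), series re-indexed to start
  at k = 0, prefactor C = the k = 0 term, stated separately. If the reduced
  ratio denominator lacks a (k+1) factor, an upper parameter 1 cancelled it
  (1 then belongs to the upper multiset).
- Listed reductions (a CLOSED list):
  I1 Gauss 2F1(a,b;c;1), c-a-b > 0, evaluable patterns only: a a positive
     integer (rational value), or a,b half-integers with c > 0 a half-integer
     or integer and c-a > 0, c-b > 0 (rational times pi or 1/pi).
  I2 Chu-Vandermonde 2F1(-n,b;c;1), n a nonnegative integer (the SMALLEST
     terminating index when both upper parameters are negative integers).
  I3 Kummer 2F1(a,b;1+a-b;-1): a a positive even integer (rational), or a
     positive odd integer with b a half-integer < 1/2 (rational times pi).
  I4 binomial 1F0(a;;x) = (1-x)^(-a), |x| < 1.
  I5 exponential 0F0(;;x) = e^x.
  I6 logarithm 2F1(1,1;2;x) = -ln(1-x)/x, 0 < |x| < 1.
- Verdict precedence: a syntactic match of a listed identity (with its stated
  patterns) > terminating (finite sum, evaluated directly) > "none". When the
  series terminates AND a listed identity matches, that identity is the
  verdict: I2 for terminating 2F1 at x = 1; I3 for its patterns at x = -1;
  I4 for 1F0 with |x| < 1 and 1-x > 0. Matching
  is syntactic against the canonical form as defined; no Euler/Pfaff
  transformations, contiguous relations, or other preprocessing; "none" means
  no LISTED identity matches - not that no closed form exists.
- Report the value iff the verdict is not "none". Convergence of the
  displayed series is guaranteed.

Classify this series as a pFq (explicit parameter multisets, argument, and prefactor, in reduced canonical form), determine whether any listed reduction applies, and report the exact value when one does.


Canonical form: C = \frac{9}{7} times 1F0 with upper {-3}, lower {-}, x = 4. Verdict: terminating. With -3 upstairs the series is a 4-term polynomial sum; evaluated term by term. Hence: -\frac{243}{7}.

Key observation: x = 4 and the factor k + 3/2 cancels (top and bottom), leaving C = 9/7.
Ratio: r(k) = 4 * (k-3) / [(k+1)] - rational in k. x = 4; t_0 = \frac{9}{7}; negate the roots.


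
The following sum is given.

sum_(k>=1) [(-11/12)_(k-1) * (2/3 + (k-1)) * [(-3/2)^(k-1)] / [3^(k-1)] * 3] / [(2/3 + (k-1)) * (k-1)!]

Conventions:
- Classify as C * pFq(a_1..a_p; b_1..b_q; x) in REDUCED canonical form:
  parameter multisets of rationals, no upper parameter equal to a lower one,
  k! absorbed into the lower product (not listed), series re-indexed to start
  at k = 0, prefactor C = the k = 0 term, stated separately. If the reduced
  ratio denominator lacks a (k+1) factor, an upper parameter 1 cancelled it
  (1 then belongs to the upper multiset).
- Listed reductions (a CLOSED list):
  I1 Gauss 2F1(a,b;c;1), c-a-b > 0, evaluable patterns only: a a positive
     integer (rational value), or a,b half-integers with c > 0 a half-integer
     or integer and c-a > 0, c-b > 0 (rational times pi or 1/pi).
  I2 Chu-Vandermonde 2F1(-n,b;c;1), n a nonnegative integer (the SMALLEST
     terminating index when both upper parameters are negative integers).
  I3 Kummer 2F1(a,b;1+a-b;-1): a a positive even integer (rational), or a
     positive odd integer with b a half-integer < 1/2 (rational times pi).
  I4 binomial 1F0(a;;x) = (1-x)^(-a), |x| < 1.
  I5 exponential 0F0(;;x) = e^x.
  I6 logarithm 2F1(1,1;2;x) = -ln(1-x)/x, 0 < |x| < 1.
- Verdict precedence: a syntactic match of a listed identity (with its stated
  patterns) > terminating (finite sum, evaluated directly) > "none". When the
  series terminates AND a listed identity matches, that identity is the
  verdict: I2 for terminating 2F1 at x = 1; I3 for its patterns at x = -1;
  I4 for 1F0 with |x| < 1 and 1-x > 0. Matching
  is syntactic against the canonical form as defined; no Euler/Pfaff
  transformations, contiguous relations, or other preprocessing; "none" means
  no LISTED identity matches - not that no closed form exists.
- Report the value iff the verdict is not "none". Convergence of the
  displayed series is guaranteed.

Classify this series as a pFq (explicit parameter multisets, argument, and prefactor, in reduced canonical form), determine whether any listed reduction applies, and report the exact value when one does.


The series (x = -1/2) is 1F0: upper {-11/12}, lower {-}, prefactor 3. Verdict: binomial (I4) fires (the 1F0 binomial series: exponent 11/12, x = -1/2). Its exact value is 3 * (3/2)^(11/12).

Key step: with t_0 = 3, the two k-th powers (prefactor 3) combine into one argument.
Ratio: r(k) = (-1/2) * (k-11/12) / [(k+1)] - rational in k, leading ratio (-1/2); with t_0 = 3, classification follows.


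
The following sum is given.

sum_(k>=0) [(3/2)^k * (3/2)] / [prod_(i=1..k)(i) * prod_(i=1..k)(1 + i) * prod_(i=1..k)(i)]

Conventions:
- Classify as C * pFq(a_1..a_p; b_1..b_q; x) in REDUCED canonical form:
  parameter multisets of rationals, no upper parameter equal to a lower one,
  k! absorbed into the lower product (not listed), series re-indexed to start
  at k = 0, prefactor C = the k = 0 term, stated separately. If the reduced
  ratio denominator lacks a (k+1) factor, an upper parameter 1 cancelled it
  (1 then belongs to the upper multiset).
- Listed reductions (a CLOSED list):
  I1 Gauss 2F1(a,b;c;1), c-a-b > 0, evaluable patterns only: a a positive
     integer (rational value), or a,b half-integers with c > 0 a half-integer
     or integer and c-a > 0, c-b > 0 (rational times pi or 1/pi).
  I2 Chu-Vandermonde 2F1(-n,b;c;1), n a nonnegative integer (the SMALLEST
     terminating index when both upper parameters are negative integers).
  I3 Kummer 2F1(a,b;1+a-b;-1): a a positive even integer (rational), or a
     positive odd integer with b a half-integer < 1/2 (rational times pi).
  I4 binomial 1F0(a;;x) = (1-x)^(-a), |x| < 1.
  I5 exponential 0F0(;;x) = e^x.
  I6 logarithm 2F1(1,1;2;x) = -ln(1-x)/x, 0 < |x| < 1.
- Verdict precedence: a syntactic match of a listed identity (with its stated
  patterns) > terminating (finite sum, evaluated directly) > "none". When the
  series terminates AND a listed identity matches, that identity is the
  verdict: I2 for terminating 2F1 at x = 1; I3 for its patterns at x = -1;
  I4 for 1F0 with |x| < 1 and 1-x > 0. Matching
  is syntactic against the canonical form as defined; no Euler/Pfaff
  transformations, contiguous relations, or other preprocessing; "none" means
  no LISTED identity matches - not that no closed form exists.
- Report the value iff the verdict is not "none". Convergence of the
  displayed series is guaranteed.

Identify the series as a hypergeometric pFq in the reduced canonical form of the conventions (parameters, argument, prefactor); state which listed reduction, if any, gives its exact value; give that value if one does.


First insight: t_0 being 3/2, the lower running product (C = 3/2, x = 3/2) is a rising factorial.
Term ratio: r(k) = (3/2) * 1 / [(k+1) (k+2) (k+1)] - poly over poly, x = (3/2) from leading terms; C = 3/2 at k = 0.

With C = 3/2: the canonical form is 0F2(-; 1, 2; 3/2). Verdict: none. Every listed pattern misses the 0F2 form at 3/2, upper {-}.


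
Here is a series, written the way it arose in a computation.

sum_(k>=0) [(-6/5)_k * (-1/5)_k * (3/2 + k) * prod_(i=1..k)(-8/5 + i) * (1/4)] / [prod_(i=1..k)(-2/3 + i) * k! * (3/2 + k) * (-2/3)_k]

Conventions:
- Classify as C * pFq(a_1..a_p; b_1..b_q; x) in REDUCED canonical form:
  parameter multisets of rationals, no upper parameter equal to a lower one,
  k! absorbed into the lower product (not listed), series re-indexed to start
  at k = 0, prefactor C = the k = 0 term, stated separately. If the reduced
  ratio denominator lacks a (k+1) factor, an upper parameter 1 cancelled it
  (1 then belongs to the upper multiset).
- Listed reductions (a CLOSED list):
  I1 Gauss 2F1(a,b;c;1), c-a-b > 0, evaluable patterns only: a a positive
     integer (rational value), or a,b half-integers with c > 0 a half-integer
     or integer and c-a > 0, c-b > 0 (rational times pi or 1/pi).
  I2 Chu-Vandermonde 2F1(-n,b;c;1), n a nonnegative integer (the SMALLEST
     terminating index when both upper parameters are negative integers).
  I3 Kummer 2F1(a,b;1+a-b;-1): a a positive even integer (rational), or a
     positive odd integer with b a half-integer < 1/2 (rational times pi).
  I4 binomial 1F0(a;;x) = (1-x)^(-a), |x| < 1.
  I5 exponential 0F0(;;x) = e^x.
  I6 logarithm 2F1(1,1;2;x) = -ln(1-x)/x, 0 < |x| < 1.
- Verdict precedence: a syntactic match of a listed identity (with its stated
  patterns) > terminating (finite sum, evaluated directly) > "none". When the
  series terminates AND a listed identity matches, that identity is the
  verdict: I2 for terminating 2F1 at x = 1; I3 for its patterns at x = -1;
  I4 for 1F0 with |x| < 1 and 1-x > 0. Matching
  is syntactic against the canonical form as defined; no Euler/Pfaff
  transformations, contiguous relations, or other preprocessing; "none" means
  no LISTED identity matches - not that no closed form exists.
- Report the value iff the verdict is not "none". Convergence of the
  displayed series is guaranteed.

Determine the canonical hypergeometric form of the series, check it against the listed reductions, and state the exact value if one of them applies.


x = 1 here; the reduced form reads 3F2, upper {-6/5, -3/5, -1/5}, lower {-2/3, 1/3}, C = 1/4. Verdict: none. No listed pattern accepts 3F2(-6/5, -3/5, -1/5; -2/3, 1/3; 1).

Structural cue: x = 1 and k + 3/2 divides numerator and denominator alike; prefactor 1/4 after cancelling.
Term ratio: r(k) = 1 * (k-6/5) (k-3/5) (k-1/5) / [(k-2/3) (k+1/3) (k+1)] - rational in k, leading ratio 1; with t_0 = 1/4, classification follows.


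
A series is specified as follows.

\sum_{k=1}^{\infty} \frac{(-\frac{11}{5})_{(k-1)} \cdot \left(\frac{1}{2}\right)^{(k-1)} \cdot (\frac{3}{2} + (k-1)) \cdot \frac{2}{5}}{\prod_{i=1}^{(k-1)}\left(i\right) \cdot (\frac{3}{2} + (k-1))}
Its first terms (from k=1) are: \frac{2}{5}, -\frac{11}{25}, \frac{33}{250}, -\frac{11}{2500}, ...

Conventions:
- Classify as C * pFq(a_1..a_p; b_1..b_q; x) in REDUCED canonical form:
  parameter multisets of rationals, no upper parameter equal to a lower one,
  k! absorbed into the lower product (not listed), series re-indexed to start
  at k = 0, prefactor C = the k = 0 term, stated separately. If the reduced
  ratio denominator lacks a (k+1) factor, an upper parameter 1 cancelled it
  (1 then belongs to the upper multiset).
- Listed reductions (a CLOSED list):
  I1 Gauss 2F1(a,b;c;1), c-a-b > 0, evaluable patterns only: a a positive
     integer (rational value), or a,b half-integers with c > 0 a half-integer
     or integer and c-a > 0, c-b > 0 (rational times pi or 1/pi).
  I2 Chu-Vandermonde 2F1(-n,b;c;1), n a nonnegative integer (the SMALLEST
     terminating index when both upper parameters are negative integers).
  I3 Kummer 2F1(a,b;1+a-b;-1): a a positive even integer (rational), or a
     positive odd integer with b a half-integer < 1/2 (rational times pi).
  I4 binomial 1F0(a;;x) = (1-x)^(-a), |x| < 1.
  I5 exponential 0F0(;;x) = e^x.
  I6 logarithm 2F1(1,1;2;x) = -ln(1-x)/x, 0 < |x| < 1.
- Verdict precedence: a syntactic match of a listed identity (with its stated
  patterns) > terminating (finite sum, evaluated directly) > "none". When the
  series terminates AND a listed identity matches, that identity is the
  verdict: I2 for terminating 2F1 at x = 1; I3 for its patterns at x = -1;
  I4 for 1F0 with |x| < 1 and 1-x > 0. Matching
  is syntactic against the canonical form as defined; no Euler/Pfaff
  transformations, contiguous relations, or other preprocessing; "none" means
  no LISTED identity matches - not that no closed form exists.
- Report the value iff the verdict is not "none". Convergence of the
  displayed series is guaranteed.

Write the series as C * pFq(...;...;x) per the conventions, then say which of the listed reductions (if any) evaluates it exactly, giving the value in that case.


Canonical form: C = \frac{2}{5} times 1F0 with upper {-\frac{11}{5}}, lower {-}, x = \frac{1}{2}. Verdict: this is the I4 binomial reduction (the 1F0 binomial series: exponent 11/5, x = \frac{1}{2}). Exact value: \frac{2}{5} \cdot \left(\frac{1}{2}\right)^{\frac{11}{5}}.

Structural cue: t_0 being \frac{2}{5}, k + 3/2 divides numerator and denominator alike; C = 2/5 after cancelling.
Step ratio: r(k) = \frac{1}{2} * (k-\frac{11}{5}) / [(k+1)] - poly over poly, x = \frac{1}{2} from leading terms; C = \frac{2}{5} at k = 0.
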